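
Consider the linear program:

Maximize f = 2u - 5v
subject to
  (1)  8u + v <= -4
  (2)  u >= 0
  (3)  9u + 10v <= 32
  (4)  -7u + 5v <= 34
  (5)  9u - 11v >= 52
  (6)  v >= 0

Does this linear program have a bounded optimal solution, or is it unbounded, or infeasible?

infeasible

The boundaries 8u + v = -4 and 9u - 11v = 52 meet at (8/97, -452/97), but that point violates v ≥ 0. Every candidate vertex is excluded by some other constraint, so the feasible region is empty.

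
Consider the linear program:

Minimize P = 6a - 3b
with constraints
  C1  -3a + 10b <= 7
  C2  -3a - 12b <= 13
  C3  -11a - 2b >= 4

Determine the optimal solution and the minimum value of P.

a = -107/33, b = -3/11, minimum P = -205/11

Vertices and P = 6a - 3b:
  (-107/33, -3/11) → P = -205/11
  (-27/58, 65/116) → P = -519/116
  (-11/63, -131/126) → P = 29/14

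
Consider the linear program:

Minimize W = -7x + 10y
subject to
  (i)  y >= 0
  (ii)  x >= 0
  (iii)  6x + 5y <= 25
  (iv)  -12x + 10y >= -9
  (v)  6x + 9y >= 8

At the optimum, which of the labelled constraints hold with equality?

Vertices and W = -7x + 10y:
  (0, 5) → W = 50
  (0, 8/9) → W = 80/9
  (59/24, 41/20) → W = 79/24
  (23/24, 1/4) → W = -101/24

The minimum is at (23/24, 1/4). Substituting into each constraint, equality holds for (iv) and (v); the remaining constraints have slack.

(iv) and (v)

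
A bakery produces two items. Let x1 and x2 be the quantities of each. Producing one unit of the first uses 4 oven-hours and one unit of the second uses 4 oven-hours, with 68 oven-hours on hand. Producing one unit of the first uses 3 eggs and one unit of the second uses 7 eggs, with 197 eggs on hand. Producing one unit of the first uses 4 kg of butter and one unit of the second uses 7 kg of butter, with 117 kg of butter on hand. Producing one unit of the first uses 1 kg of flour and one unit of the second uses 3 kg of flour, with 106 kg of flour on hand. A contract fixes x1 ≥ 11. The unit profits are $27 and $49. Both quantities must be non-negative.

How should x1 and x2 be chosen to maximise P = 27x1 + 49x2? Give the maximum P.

x1 = 11, x2 = 6, maximum P = 591

Extreme points and P = 27x1 + 49x2:
  (17, 0) → P = 459
  (11, 0) → P = 297
  (11, 6) → P = 591

The binding constraints are 4x1 + 4x2 = 68 and x1 = 11.
Solving simultaneously gives x1 = 11, x2 = 6.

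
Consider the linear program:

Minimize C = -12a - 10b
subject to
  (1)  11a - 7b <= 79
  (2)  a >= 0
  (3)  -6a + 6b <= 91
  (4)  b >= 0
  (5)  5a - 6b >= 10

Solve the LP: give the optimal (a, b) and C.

Corner points and C = -12a - 10b:
  (79/11, 0) → C = -948/11
  (404/31, 285/31) → C = -7698/31
  (2, 0) → C = -24

At the optimal vertex, 11a - 7b = 79 and 5a - 6b = 10.
Solving simultaneously gives a = 404/31, b = 285/31.

a = 404/31, b = 285/31, minimum C = -7698/31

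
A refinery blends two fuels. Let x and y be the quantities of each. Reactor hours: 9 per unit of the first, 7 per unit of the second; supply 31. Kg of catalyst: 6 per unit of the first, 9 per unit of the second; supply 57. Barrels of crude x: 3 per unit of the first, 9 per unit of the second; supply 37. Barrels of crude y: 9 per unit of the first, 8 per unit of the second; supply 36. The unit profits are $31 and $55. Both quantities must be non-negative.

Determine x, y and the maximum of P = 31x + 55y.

x = 1/3, y = 4, maximum P = 691/3

Vertices and P = 31x + 55y:
  (0, 0) → P = 0
  (0, 37/9) → P = 2035/9
  (31/9, 0) → P = 961/9
  (1/3, 4) → P = 691/3

The optimum lies where 9x + 7y = 31 and 3x + 9y = 37.
Solving simultaneously gives x = 1/3, y = 4.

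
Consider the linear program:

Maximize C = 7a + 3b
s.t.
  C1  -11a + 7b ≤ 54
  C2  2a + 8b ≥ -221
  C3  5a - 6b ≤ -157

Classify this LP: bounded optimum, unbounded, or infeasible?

unbounded

From the feasible point (25, 47), moving in the direction (6, 5) keeps every constraint satisfied while C increases without bound.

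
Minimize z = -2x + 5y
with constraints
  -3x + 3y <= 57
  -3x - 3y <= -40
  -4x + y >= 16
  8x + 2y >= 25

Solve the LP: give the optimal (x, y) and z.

x = -7/16, y = 57/4, minimum z = 577/8

The optimum lies where -4x + y = 16 and 8x + 2y = 25.
Solving simultaneously gives x = -7/16, y = 57/4.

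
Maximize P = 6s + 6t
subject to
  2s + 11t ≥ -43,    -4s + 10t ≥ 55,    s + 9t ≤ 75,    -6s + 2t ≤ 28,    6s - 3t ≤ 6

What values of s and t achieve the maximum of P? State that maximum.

Extreme points and P = 6s + 6t:
  (-85/26, 109/26) → P = 72/13
  (75/16, 59/8) → P = 579/8
  (-51/28, 239/28) → P = 282/7
  (93/19, 148/19) → P = 1446/19

s = 93/19, t = 148/19, maximum P = 1446/19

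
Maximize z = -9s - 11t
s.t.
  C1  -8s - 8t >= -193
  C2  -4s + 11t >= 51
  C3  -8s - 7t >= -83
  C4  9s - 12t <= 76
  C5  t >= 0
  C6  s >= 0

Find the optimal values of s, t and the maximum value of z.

s = 0, t = 51/11, maximum z = -51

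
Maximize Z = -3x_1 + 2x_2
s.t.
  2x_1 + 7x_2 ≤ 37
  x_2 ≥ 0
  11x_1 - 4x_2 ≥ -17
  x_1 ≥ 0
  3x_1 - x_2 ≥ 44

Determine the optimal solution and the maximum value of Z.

Corner points and Z = -3x_1 + 2x_2:
  (37/2, 0) → Z = -111/2
  (15, 1) → Z = -43
  (44/3, 0) → Z = -44

x_1 = 15, x_2 = 1, maximum Z = -43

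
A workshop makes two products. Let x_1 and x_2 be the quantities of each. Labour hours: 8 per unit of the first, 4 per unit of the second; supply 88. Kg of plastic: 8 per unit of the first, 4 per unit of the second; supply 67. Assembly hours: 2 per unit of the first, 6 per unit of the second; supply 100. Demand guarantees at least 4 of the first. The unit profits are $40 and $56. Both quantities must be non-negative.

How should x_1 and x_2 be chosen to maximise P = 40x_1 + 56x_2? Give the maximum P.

Corner points and P = 40x_1 + 56x_2:
  (67/8, 0) → P = 335
  (4, 0) → P = 160
  (4, 35/4) → P = 650

The binding constraints are 8x_1 + 4x_2 = 67 and x_1 = 4.
Solving simultaneously gives x_1 = 4, x_2 = 35/4.

x_1 = 4, x_2 = 35/4, maximum P = 650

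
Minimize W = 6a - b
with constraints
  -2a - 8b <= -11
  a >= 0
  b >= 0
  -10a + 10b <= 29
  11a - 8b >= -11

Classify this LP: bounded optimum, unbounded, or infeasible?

bounded optimum

Extreme points and W = 6a - b:
  (0, 11/8) → W = -11/8
  (11/2, 0) → W = 33
  (61/15, 209/30) → W = 523/30
The feasible region has finitely many vertices and no improving ray; the minimum is -11/8 at (0, 11/8).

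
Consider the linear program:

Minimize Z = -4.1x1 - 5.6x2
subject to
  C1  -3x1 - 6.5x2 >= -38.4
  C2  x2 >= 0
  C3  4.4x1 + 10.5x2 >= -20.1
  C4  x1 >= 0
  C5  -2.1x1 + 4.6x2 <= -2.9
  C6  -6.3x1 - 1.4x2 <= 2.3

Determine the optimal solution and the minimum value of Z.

Feasible corners and Z = -4.1x1 - 5.6x2:
  (64/5, 0) → Z = -1312/25
  (19549/2745, 2398/915) → Z = -1204373/27450
  (29/21, 0) → Z = -1189/210

x1 = 12.8, x2 = 0, minimum Z = -52.48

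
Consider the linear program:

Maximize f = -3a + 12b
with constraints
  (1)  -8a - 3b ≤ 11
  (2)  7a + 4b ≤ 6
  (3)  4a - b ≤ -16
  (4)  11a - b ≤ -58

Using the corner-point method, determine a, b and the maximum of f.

a = -62/11, b = 125/11, maximum f = 1686/11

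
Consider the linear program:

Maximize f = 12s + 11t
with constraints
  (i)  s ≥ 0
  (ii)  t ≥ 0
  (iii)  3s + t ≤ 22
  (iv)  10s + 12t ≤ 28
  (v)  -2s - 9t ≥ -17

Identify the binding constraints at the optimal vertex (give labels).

Extreme points and f = 12s + 11t:
  (0, 0) → f = 0
  (0, 17/9) → f = 187/9
  (14/5, 0) → f = 168/5
  (8/11, 19/11) → f = 305/11

The maximum is at (14/5, 0). Substituting into each constraint, equality holds for (ii) and (iv); the remaining constraints have slack.

(ii) and (iv)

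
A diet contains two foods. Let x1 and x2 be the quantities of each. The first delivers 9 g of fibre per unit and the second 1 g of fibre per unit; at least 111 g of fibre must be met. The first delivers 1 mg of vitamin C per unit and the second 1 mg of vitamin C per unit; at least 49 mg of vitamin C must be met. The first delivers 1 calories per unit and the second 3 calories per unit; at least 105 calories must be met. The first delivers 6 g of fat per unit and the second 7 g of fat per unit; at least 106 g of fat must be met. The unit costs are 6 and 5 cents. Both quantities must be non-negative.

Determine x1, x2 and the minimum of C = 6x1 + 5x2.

Feasible corners and C = 6x1 + 5x2:
  (0, 111) → C = 555
  (105, 0) → C = 630
  (31/4, 165/4) → C = 1011/4
  (21, 28) → C = 266
The feasible region is unbounded (it extends along (0, 1), (1, 0)), but C strictly increases along every unbounded feasible direction, so there is no improving ray and the minimum is attained at a vertex.

At the optimal vertex, 9x1 + x2 = 111 and x1 + x2 = 49.
Solving simultaneously gives x1 = 31/4, x2 = 165/4.

x1 = 31/4, x2 = 165/4, minimum C = 1011/4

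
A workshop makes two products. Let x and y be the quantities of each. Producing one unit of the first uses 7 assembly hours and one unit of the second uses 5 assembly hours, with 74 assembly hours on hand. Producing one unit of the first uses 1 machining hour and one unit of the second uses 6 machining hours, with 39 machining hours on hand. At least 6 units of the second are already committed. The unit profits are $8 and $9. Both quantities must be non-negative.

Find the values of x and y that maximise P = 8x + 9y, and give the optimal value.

Extreme points and P = 8x + 9y:
  (0, 13/2) → P = 117/2
  (0, 6) → P = 54
  (3, 6) → P = 78

x = 3, y = 6, maximum P = 78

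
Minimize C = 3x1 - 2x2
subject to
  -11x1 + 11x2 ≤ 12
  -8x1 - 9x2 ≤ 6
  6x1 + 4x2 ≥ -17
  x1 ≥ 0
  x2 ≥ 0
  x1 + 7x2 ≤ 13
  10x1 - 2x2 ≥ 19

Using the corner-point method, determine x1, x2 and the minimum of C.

x1 = 53/24, x2 = 37/24, minimum C = 85/24

Extreme points and C = 3x1 - 2x2:
  (13, 0) → C = 39
  (19/10, 0) → C = 57/10
  (53/24, 37/24) → C = 85/24

The binding constraints are x1 + 7x2 = 13 and 10x1 - 2x2 = 19.
Solving simultaneously gives x1 = 53/24, x2 = 37/24.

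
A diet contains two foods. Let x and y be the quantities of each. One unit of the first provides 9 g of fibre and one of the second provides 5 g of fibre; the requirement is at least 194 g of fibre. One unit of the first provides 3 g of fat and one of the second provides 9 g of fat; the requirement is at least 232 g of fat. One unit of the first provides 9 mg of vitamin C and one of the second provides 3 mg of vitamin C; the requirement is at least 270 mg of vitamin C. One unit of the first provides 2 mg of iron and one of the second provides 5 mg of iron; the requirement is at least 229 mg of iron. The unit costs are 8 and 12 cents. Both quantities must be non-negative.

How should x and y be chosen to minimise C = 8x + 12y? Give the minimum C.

Extreme points and C = 8x + 12y:
  (0, 90) → C = 1080
  (229/2, 0) → C = 916
  (17, 39) → C = 604
The feasible region is unbounded (it extends along (0, 1), (1, 0)), but C strictly increases along every unbounded feasible direction, so there is no improving ray and the minimum is attained at a vertex.

The binding constraints are 9x + 3y = 270 and 2x + 5y = 229.
Solving simultaneously gives x = 17, y = 39.

x = 17, y = 39, minimum C = 604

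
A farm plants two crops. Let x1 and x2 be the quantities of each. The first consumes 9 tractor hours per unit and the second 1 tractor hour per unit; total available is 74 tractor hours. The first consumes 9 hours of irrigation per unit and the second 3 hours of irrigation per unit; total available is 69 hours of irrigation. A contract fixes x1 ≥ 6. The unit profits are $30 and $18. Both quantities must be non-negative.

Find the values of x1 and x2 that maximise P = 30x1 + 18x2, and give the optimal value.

x1 = 6, x2 = 5, maximum P = 270

Feasible corners and P = 30x1 + 18x2:
  (23/3, 0) → P = 230
  (6, 0) → P = 180
  (6, 5) → P = 270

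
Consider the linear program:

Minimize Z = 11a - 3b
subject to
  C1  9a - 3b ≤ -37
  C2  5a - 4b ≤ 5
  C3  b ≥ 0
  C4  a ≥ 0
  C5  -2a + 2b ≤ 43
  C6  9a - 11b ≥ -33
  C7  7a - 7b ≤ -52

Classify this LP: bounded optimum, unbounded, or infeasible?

infeasible

The boundaries 9a - 3b = -37 and a = 0 meet at (0, 37/3), but that point violates 9a - 11b ≥ -33. Every candidate vertex is excluded by some other constraint, so the feasible region is empty.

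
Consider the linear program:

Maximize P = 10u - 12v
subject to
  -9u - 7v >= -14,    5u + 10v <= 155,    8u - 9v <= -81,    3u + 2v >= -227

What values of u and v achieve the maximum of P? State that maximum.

Corner points and P = 10u - 12v:
  (-189/11, 265/11) → P = -5070/11
  (-441/137, 841/137) → P = -14502/137
  (-129, 80) → P = -2250
  (-2205/43, -1573/43) → P = -3174/43

The optimum lies where 8u - 9v = -81 and 3u + 2v = -227.
Solving simultaneously gives u = -2205/43, v = -1573/43.

u = -2205/43, v = -1573/43, maximum P = -3174/43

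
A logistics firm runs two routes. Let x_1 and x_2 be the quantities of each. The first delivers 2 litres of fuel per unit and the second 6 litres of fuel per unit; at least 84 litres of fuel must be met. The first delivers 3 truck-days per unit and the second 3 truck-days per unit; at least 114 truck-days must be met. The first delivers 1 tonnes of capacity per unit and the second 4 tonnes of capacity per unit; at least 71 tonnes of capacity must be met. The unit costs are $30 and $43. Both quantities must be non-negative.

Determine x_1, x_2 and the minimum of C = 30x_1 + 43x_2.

Vertices and C = 30x_1 + 43x_2:
  (0, 38) → C = 1634
  (71, 0) → C = 2130
  (27, 11) → C = 1283
The feasible region is unbounded (it extends along (0, 1), (1, 0)), but C strictly increases along every unbounded feasible direction, so there is no improving ray and the minimum is attained at a vertex.

x_1 = 27, x_2 = 11, minimum C = 1283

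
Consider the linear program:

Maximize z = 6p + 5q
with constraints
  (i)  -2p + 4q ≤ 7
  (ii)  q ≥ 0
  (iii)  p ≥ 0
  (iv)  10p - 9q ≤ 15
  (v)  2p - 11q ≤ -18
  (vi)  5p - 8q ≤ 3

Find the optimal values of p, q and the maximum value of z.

Extreme points and z = 6p + 5q:
  (0, 7/4) → z = 35/4
  (123/22, 50/11) → z = 619/11
  (0, 18/11) → z = 90/11
  (327/92, 105/46) → z = 753/23

At the optimal vertex, -2p + 4q = 7 and 10p - 9q = 15.
Solving simultaneously gives p = 123/22, q = 50/11.

p = 123/22, q = 50/11, maximum z = 619/11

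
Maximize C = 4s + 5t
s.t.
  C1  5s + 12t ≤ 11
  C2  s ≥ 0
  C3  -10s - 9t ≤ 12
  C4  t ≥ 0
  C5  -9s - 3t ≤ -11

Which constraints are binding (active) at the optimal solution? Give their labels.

C1 and C4

Extreme points and C = 4s + 5t:
  (11/5, 0) → C = 44/5
  (33/31, 44/93) → C = 616/93
  (11/9, 0) → C = 44/9

The maximum is at (11/5, 0). Substituting into each constraint, equality holds for C1 and C4; the remaining constraints have slack.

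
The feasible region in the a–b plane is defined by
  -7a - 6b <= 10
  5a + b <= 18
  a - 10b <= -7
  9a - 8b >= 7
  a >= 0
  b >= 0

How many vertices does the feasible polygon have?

Pairwise boundary intersections that survive every other constraint:
  (173/51, 53/51)
  (151/49, 127/49)
  (63/41, 35/41)

3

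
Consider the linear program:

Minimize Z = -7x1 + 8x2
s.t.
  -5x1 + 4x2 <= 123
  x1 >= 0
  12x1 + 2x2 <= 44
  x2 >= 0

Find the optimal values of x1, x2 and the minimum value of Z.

x1 = 11/3, x2 = 0, minimum Z = -77/3

Corner points and Z = -7x1 + 8x2:
  (0, 22) → Z = 176
  (0, 0) → Z = 0
  (11/3, 0) → Z = -77/3

The binding constraints are 12x1 + 2x2 = 44 and x2 = 0.
Solving simultaneously gives x1 = 11/3, x2 = 0.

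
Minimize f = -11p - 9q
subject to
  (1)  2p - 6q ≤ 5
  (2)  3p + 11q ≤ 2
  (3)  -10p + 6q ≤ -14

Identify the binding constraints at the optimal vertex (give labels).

(1) and (2)

Corner points and f = -11p - 9q:
  (67/40, -11/40) → f = -319/20
  (9/8, -11/24) → f = -33/4
  (83/64, -11/64) → f = -407/32

The minimum is at (67/40, -11/40). Substituting into each constraint, equality holds for (1) and (2); the remaining constraints have slack.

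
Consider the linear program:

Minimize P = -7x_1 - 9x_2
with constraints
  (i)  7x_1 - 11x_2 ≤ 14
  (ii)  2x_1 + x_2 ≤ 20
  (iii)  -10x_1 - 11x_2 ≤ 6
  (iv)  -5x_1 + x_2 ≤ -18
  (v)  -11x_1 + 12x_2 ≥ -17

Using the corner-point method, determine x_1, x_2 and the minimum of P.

Feasible corners and P = -7x_1 - 9x_2:
  (38/7, 64/7) → P = -842/7
  (257/35, 186/35) → P = -3473/35
  (199/49, 113/49) → P = -2410/49

The binding constraints are 2x_1 + x_2 = 20 and -5x_1 + x_2 = -18.
Solving simultaneously gives x_1 = 38/7, x_2 = 64/7.

x_1 = 38/7, x_2 = 64/7, minimum P = -842/7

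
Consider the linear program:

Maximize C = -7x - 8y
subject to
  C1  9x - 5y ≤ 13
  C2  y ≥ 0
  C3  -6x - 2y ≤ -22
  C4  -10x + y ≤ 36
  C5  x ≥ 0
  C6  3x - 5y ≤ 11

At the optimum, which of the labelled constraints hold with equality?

Vertices and C = -7x - 8y:
  (17/6, 5/2) → C = -239/6
  (0, 11) → C = -88
  (0, 36) → C = -288
The feasible region is unbounded (it extends along (1, 10), (5, 9)), but C strictly decreases along every unbounded feasible direction, so there is no improving ray and the maximum is attained at a vertex.

The maximum is at (17/6, 5/2). Substituting into each constraint, equality holds for C1 and C3; the remaining constraints have slack.

C1 and C3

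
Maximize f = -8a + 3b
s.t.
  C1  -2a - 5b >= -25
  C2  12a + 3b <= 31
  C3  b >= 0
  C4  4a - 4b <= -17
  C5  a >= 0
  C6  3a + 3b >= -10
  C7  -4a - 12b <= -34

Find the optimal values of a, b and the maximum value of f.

Feasible corners and f = -8a + 3b:
  (15/28, 67/14) → f = 141/14
  (0, 5) → f = 15
  (0, 17/4) → f = 51/4

At the optimal vertex, -2a - 5b = -25 and a = 0.
Solving simultaneously gives a = 0, b = 5.

a = 0, b = 5, maximum f = 15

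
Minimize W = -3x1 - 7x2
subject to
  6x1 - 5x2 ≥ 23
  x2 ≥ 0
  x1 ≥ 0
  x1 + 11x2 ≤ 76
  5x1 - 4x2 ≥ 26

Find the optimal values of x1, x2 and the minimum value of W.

Corner points and W = -3x1 - 7x2:
  (76, 0) → W = -228
  (26/5, 0) → W = -78/5
  (10, 6) → W = -72

At the optimal vertex, x2 = 0 and x1 + 11x2 = 76.
Solving simultaneously gives x1 = 76, x2 = 0.

x1 = 76, x2 = 0, minimum W = -228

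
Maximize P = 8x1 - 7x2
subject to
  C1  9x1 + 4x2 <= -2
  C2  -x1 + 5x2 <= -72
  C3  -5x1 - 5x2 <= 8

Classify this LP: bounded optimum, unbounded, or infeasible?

The boundaries 9x1 + 4x2 = -2 and -x1 + 5x2 = -72 meet at (278/49, -650/49), but that point violates -5x1 - 5x2 ≤ 8. Every candidate vertex is excluded by some other constraint, so the feasible region is empty.

infeasible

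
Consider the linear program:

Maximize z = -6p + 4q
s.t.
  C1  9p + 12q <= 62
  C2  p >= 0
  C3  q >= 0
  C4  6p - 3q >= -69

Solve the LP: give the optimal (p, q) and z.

p = 0, q = 31/6, maximum z = 62/3

Extreme points and z = -6p + 4q:
  (0, 31/6) → z = 62/3
  (62/9, 0) → z = -124/3
  (0, 0) → z = 0

At the optimal vertex, 9p + 12q = 62 and p = 0.
Solving simultaneously gives p = 0, q = 31/6.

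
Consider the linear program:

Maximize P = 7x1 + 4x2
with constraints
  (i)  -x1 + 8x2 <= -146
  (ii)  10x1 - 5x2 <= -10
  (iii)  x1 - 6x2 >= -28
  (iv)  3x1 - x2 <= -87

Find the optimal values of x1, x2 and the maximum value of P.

x1 = -842/23, x2 = -525/23, maximum P = -7994/23

Corner points and P = 7x1 + 4x2:
  (-550, -87) → P = -4198
  (-842/23, -525/23) → P = -7994/23
  (-85, -168) → P = -1267
The feasible region is unbounded (it extends along (-6, -1), (-1, -2)), but P strictly decreases along every unbounded feasible direction, so there is no improving ray and the maximum is attained at a vertex.

The optimum lies where -x1 + 8x2 = -146 and 3x1 - x2 = -87.
Solving simultaneously gives x1 = -842/23, x2 = -525/23.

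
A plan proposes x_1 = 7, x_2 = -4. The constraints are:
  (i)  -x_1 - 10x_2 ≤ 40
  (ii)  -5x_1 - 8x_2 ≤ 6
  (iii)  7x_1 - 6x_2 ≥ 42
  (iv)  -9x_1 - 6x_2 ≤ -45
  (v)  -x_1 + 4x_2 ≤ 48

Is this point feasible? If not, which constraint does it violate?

Constraint (iv): -9x_1 - 6x_2 = -39, which is not ≤ -45. All other constraints are satisfied.

not feasible — violates (iv)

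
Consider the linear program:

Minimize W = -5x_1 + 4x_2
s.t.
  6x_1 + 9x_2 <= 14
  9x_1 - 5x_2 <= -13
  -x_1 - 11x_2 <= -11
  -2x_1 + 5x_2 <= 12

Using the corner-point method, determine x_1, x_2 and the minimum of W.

Corner points and W = -5x_1 + 4x_2:
  (-47/111, 68/37) → W = 1051/111
  (-19/24, 25/12) → W = 295/24
  (-11/13, 14/13) → W = 111/13
  (-77/27, 34/27) → W = 521/27

The binding constraints are 9x_1 - 5x_2 = -13 and -x_1 - 11x_2 = -11.
Solving simultaneously gives x_1 = -11/13, x_2 = 14/13.

x_1 = -11/13, x_2 = 14/13, minimum W = 111/13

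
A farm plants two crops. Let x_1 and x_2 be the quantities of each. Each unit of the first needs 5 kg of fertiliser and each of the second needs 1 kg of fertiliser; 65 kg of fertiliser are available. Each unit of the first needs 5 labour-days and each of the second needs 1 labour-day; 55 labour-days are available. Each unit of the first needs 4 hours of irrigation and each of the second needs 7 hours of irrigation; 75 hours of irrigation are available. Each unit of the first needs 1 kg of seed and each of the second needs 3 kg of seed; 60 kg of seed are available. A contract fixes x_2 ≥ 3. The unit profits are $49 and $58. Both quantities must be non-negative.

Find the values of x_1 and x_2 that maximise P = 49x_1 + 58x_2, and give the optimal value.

x_1 = 10, x_2 = 5, maximum P = 780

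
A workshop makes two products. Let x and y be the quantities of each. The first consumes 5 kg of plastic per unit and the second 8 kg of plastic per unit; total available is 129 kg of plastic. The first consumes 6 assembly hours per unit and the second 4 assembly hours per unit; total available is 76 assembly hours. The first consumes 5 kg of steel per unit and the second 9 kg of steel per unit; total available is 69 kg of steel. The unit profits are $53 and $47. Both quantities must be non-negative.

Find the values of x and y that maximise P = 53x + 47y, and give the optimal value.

x = 12, y = 1, maximum P = 683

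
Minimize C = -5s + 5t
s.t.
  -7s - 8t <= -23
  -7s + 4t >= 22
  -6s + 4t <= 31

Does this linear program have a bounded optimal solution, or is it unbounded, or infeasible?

Feasible corners and C = -5s + 5t:
  (-1, 15/4) → C = 95/4
  (-39/19, 355/76) → C = 2555/76
  (9, 85/4) → C = 245/4
The feasible region has finitely many vertices and no improving ray; the minimum is 95/4 at (-1, 15/4).

bounded optimum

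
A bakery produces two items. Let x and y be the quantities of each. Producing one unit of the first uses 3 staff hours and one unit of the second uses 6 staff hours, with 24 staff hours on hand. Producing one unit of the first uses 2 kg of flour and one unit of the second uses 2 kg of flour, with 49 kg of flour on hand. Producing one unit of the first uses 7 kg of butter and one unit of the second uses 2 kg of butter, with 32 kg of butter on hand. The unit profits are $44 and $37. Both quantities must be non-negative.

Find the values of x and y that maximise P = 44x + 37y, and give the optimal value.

Extreme points and P = 44x + 37y:
  (0, 0) → P = 0
  (0, 4) → P = 148
  (32/7, 0) → P = 1408/7
  (4, 2) → P = 250

x = 4, y = 2, maximum P = 250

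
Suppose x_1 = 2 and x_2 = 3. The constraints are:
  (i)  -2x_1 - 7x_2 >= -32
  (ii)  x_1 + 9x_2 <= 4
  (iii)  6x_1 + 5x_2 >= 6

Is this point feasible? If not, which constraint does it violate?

Constraint (ii): x_1 + 9x_2 = 29, which is not ≤ 4. All other constraints are satisfied.

not feasible — violates (ii)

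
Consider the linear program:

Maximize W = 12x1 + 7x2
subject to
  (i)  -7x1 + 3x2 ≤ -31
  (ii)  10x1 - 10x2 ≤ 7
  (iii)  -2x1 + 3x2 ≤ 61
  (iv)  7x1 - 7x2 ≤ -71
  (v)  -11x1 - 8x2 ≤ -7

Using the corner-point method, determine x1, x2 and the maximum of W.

x1 = 214/7, x2 = 285/7, maximum W = 4563/7

Corner points and W = 12x1 + 7x2:
  (92/5, 163/5) → W = 449
  (215/14, 51/2) → W = 5079/14
  (214/7, 285/7) → W = 4563/7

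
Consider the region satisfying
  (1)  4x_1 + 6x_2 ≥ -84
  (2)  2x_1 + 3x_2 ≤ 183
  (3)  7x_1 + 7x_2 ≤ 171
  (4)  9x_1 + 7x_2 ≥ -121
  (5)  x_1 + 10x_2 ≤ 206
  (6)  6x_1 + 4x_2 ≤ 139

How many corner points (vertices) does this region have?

The feasible vertices (each the meet of two boundaries and inside every other half-plane) are:
  (-69/13, -136/13)
  (117/2, -53)
  (268/63, 1271/63)
  (289/14, 53/14)
  (-2652/83, 1975/83)

5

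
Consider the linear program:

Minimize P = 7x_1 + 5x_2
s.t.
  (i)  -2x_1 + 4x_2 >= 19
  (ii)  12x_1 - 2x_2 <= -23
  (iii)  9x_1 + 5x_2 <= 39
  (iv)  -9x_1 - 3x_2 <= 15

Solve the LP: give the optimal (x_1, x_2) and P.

x_1 = -39/14, x_2 = 47/14, minimum P = -19/7

Extreme points and P = 7x_1 + 5x_2:
  (-27/22, 91/22) → P = 133/11
  (-39/14, 47/14) → P = -19/7
  (-37/78, 225/26) → P = 1558/39
  (-32/3, 27) → P = 181/3

The binding constraints are -2x_1 + 4x_2 = 19 and -9x_1 - 3x_2 = 15.
Solving simultaneously gives x_1 = -39/14, x_2 = 47/14.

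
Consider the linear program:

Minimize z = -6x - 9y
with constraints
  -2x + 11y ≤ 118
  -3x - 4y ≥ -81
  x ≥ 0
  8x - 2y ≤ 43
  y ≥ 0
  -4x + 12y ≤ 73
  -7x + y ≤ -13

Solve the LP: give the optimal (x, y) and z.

x = 331/44, y = 189/22, minimum z = -1347/11

At the optimal vertex, 8x - 2y = 43 and -4x + 12y = 73.
Solving simultaneously gives x = 331/44, y = 189/22.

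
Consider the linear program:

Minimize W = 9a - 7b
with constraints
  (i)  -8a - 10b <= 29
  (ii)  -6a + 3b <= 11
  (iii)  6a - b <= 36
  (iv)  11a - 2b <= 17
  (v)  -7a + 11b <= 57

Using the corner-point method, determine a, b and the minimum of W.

Vertices and W = 9a - 7b:
  (-197/84, -43/42) → W = -1171/84
  (8/9, -65/18) → W = 599/18
  (10/9, 53/9) → W = -281/9
  (301/107, 746/107) → W = -2513/107

a = 10/9, b = 53/9, minimum W = -281/9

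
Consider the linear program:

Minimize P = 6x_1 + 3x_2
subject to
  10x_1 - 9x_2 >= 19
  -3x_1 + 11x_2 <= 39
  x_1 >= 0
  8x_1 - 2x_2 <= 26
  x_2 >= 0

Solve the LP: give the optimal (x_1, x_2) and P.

x_1 = 19/10, x_2 = 0, minimum P = 57/5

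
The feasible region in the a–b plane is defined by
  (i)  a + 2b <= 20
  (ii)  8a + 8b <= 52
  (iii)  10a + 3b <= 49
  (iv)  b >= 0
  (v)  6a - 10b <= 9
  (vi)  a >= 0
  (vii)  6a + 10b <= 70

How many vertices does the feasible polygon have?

The feasible vertices (each the meet of two boundaries and inside every other half-plane) are:
  (59/14, 16/7)
  (0, 13/2)
  (517/118, 102/59)
  (3/2, 0)
  (0, 0)

5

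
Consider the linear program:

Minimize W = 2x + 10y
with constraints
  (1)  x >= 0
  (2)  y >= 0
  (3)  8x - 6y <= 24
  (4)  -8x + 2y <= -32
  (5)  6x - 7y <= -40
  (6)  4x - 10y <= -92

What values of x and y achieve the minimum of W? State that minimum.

Extreme points and W = 2x + 10y:
  (102/5, 116/5) → W = 1364/5
  (7, 12) → W = 134
  (61/8, 49/4) → W = 551/4
The feasible region is unbounded (it extends along (3, 4), (1, 4)), but W strictly increases along every unbounded feasible direction, so there is no improving ray and the minimum is attained at a vertex.

x = 7, y = 12, minimum W = 134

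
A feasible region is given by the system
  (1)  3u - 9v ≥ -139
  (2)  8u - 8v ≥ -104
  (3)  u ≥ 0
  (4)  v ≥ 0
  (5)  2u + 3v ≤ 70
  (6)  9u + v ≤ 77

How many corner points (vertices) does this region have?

5

Pairwise boundary intersections that survive every other constraint:
  (11/3, 50/3)
  (277/42, 247/14)
  (0, 13)
  (0, 0)
  (77/9, 0)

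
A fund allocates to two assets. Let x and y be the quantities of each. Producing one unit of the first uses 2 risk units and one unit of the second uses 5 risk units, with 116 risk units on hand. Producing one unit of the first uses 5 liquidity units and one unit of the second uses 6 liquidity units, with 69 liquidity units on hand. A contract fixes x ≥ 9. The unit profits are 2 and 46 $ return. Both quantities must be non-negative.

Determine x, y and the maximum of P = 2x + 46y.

x = 9, y = 4, maximum P = 202

Extreme points and P = 2x + 46y:
  (69/5, 0) → P = 138/5
  (9, 0) → P = 18
  (9, 4) → P = 202

The binding constraints are 5x + 6y = 69 and x = 9.
Solving simultaneously gives x = 9, y = 4.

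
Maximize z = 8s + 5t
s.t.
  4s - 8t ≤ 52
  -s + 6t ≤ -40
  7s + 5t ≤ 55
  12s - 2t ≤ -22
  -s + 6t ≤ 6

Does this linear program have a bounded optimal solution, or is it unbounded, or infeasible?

Corner points and z = 8s + 5t:
  (-35/11, -89/11) → z = -725/11
  (-106/35, -251/35) → z = -2103/35
The feasible region has finitely many vertices and no improving ray; the maximum is -2103/35 at (-106/35, -251/35).

bounded optimum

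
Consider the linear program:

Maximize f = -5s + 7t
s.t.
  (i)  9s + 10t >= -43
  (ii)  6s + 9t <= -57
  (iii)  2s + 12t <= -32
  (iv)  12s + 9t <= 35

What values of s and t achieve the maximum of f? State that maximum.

s = 61/7, t = -85/7, maximum f = -900/7

Vertices and f = -5s + 7t:
  (61/7, -85/7) → f = -900/7
  (737/39, -277/13) → f = -9502/39
  (46/3, -149/9) → f = -1733/9

At the optimal vertex, 9s + 10t = -43 and 6s + 9t = -57.
Solving simultaneously gives s = 61/7, t = -85/7.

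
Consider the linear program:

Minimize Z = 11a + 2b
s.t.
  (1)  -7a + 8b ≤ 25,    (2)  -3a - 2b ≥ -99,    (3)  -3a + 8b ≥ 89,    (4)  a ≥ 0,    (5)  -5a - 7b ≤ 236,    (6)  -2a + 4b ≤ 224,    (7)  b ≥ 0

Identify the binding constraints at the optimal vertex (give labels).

(1) and (3)

Extreme points and Z = 11a + 2b:
  (371/19, 384/19) → Z = 4849/19
  (16, 137/8) → Z = 841/4
  (307/15, 94/5) → Z = 3941/15

The minimum is at (16, 137/8). Substituting into each constraint, equality holds for (1) and (3); the remaining constraints have slack.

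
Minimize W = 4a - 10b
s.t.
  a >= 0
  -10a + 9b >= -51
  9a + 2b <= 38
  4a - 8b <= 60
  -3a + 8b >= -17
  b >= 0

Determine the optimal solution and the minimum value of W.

a = 0, b = 19, minimum W = -190

Vertices and W = 4a - 10b:
  (0, 19) → W = -190
  (0, 0) → W = 0
  (38/9, 0) → W = 152/9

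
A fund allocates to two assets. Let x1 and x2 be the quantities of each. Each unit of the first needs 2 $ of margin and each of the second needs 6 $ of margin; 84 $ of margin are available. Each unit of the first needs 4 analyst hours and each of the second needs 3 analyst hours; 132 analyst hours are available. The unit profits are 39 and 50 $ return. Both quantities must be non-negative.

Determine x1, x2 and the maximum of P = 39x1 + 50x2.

x1 = 30, x2 = 4, maximum P = 1370

Extreme points and P = 39x1 + 50x2:
  (0, 0) → P = 0
  (0, 14) → P = 700
  (33, 0) → P = 1287
  (30, 4) → P = 1370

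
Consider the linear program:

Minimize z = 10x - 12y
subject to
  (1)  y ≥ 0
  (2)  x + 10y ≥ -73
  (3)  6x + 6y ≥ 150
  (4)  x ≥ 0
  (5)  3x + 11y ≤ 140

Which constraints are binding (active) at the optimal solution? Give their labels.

Feasible corners and z = 10x - 12y:
  (25, 0) → z = 250
  (140/3, 0) → z = 1400/3
  (135/8, 65/8) → z = 285/4

The minimum is at (135/8, 65/8). Substituting into each constraint, equality holds for (3) and (5); the remaining constraints have slack.

(3) and (5)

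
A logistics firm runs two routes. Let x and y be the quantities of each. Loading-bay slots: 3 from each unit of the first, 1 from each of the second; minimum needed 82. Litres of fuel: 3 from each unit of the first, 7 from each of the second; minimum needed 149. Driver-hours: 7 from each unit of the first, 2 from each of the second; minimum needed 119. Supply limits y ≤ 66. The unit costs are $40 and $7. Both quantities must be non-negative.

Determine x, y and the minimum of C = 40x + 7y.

x = 16/3, y = 66, minimum C = 2026/3

Feasible corners and C = 40x + 7y:
  (149/3, 0) → C = 5960/3
  (425/18, 67/6) → C = 18407/18
  (16/3, 66) → C = 2026/3
The feasible region is unbounded (it extends along (1, 0)), but C strictly increases along every unbounded feasible direction, so there is no improving ray and the minimum is attained at a vertex.

At the optimal vertex, 3x + y = 82 and y = 66.
Solving simultaneously gives x = 16/3, y = 66.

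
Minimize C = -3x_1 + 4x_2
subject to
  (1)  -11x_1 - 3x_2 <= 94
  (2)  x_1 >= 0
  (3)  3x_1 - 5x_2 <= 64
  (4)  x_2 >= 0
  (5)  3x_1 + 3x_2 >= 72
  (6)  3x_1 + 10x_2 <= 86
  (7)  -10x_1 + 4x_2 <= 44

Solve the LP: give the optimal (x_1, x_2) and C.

x_1 = 214/9, x_2 = 22/15, minimum C = -982/15

Feasible corners and C = -3x_1 + 4x_2:
  (23, 1) → C = -65
  (214/9, 22/15) → C = -982/15
  (22, 2) → C = -58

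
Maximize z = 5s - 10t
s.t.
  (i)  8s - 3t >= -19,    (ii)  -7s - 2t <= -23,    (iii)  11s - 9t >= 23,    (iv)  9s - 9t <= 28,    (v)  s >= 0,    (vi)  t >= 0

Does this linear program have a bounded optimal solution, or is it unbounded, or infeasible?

bounded optimum

Corner points and z = 5s - 10t:
  (253/85, 92/85) → z = 69/17
  (263/81, 11/81) → z = 1205/81
The feasible region has finitely many vertices and no improving ray; the maximum is 1205/81 at (263/81, 11/81).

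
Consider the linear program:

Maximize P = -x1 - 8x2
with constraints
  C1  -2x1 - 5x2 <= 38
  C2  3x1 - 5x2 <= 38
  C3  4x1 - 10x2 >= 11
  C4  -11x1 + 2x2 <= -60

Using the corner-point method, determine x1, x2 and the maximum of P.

The optimum lies where 3x1 - 5x2 = 38 and -11x1 + 2x2 = -60.
Solving simultaneously gives x1 = 32/7, x2 = -34/7.

x1 = 32/7, x2 = -34/7, maximum P = 240/7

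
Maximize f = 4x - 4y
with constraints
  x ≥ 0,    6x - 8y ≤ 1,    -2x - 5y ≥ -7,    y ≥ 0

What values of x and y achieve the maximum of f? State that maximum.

x = 61/46, y = 20/23, maximum f = 42/23

The binding constraints are 6x - 8y = 1 and -2x - 5y = -7.
Solving simultaneously gives x = 61/46, y = 20/23.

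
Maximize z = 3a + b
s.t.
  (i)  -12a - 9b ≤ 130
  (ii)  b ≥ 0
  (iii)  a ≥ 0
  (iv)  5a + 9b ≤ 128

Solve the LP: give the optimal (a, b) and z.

a = 128/5, b = 0, maximum z = 384/5

Vertices and z = 3a + b:
  (0, 0) → z = 0
  (128/5, 0) → z = 384/5
  (0, 128/9) → z = 128/9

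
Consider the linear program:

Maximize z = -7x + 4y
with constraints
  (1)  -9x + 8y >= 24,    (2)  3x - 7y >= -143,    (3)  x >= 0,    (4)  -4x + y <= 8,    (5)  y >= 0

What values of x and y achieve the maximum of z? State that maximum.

x = 87/25, y = 548/25, maximum z = 1583/25

Corner points and z = -7x + 4y:
  (976/39, 405/13) → z = -1972/39
  (0, 3) → z = 12
  (87/25, 548/25) → z = 1583/25
  (0, 8) → z = 32

At the optimal vertex, 3x - 7y = -143 and -4x + y = 8.
Solving simultaneously gives x = 87/25, y = 548/25.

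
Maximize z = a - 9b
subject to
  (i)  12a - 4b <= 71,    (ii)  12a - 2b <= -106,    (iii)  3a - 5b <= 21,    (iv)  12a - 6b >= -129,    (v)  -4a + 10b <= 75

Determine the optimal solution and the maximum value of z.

a = -257/14, b = -213/14, maximum z = 830/7

Vertices and z = a - 9b:
  (-286/27, -95/9) → z = 2279/27
  (-65/8, 17/4) → z = -371/8
  (-257/14, -213/14) → z = 830/7
  (-35/4, 4) → z = -179/4

The binding constraints are 3a - 5b = 21 and 12a - 6b = -129.
Solving simultaneously gives a = -257/14, b = -213/14.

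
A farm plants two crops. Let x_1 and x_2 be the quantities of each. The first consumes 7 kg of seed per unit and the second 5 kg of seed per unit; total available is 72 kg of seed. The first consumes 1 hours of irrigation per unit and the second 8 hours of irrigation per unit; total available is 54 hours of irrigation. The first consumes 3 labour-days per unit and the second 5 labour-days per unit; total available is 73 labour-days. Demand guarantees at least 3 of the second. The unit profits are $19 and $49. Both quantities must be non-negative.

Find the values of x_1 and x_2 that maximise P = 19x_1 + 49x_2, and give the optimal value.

Extreme points and P = 19x_1 + 49x_2:
  (0, 27/4) → P = 1323/4
  (0, 3) → P = 147
  (6, 6) → P = 408
  (57/7, 3) → P = 2112/7

x_1 = 6, x_2 = 6, maximum P = 408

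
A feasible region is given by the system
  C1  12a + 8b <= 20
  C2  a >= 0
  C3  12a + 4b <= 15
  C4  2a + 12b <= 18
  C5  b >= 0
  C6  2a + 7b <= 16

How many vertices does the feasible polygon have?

Pairwise boundary intersections that survive every other constraint:
  (5/6, 5/4)
  (3/4, 11/8)
  (0, 3/2)
  (0, 0)
  (5/4, 0)

5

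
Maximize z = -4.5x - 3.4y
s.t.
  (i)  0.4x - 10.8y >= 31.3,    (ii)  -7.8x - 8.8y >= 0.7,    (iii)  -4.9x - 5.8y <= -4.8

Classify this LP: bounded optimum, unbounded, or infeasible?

The boundaries 0.4x - 10.8y = 31.3 and -7.8x - 8.8y = 0.7 meet at (6697/2194, -12221/4388), but that point violates -4.9x - 5.8y ≤ -4.8. Every candidate vertex is excluded by some other constraint, so the feasible region is empty.

infeasible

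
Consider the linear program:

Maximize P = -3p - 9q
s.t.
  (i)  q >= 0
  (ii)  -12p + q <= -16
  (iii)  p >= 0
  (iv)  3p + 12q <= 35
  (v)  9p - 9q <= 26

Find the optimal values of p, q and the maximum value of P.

p = 4/3, q = 0, maximum P = -4

Vertices and P = -3p - 9q:
  (4/3, 0) → P = -4
  (26/9, 0) → P = -26/3
  (227/147, 124/49) → P = -1343/49
  (209/45, 79/45) → P = -446/15

At the optimal vertex, q = 0 and -12p + q = -16.
Solving simultaneously gives p = 4/3, q = 0.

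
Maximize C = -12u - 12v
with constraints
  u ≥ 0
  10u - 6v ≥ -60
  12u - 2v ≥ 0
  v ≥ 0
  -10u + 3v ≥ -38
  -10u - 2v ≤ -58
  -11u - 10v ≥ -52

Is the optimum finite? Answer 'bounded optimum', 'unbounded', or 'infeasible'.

The boundaries u = 0 and 12u - 2v = 0 meet at (0, 0), but that point violates -10u - 2v ≤ -58. Every candidate vertex is excluded by some other constraint, so the feasible region is empty.

infeasible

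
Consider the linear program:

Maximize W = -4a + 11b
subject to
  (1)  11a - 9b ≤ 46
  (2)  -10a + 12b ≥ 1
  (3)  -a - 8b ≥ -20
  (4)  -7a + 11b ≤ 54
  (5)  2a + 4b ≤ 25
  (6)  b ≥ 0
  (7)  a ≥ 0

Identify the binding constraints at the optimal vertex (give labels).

Vertices and W = -4a + 11b:
  (58/23, 201/92) → W = 1283/92
  (0, 1/12) → W = 11/12
  (0, 5/2) → W = 55/2

The maximum is at (0, 5/2). Substituting into each constraint, equality holds for (3) and (7); the remaining constraints have slack.

(3) and (7)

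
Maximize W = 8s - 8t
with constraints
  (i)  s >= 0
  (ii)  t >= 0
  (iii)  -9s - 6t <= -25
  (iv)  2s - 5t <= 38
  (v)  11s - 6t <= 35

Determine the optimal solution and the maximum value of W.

Corner points and W = 8s - 8t:
  (0, 25/6) → W = -100/3
  (25/9, 0) → W = 200/9
  (35/11, 0) → W = 280/11
The feasible region is unbounded (it extends along (0, 1), (6, 11)), but W strictly decreases along every unbounded feasible direction, so there is no improving ray and the maximum is attained at a vertex.

s = 35/11, t = 0, maximum W = 280/11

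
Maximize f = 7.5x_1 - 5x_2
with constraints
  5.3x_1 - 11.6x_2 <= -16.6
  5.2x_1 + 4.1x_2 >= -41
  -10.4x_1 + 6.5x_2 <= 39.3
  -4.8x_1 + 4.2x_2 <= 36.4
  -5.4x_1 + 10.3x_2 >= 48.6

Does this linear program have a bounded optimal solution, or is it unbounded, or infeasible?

From the feasible point (3577/624, 1187/78), moving in the direction (4.2, 4.8) keeps every constraint satisfied while f increases without bound.

unbounded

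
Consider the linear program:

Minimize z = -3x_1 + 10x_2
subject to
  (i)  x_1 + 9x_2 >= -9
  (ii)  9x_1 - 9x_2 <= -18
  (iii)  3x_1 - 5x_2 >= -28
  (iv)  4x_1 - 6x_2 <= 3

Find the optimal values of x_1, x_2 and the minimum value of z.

Feasible corners and z = -3x_1 + 10x_2:
  (-27/10, -7/10) → z = 11/10
  (-297/32, 1/32) → z = 901/32
  (9, 11) → z = 83

At the optimal vertex, x_1 + 9x_2 = -9 and 9x_1 - 9x_2 = -18.
Solving simultaneously gives x_1 = -27/10, x_2 = -7/10.

x_1 = -27/10, x_2 = -7/10, minimum z = 11/10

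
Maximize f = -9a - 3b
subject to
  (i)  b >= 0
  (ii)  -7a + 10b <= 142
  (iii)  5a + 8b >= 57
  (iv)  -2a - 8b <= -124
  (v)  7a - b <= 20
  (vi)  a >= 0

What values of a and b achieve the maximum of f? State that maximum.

The optimum lies where -7a + 10b = 142 and -2a - 8b = -124.
Solving simultaneously gives a = 26/19, b = 288/19.

a = 26/19, b = 288/19, maximum f = -1098/19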